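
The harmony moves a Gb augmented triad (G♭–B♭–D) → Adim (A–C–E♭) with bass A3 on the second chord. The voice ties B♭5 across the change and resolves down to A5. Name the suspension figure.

9–8 suspension.

At the second chord the bass is A3. The suspended B♭5 lies a ninth above the bass; after resolving down by step to A5, the interval above the bass becomes an octave.
Suspension figures are named by those two intervals: 9–8.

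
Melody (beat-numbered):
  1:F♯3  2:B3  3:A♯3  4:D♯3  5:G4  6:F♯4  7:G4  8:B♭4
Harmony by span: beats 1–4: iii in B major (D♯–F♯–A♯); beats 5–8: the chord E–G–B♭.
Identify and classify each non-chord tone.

The harmony at that moment is D♯ minor triad (D♯, F♯, A♯); B3 is not a chord tone.
It is approached by leap up from F♯3 and left by step down to A♯3.
Leap in, step out — an appoggiatura.
The harmony at that moment is E diminished triad (E, G, B♭); F♯4 is not a chord tone.
It is approached by step down from G4 and left by step up to G4.
Step away and step back to the same note — a neighbor tone (lower neighbor).

B3 (beat 2) — appoggiatura; F♯4 (beat 6) — neighbor tone.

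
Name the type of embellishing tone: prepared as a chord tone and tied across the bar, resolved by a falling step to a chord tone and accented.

Approach: by preparation — the pitch is first a chord tone, then held (tied or repeated) while the harmony changes under it. Departure: down by step. Metric position: strong.
A prepared dissonance that resolves downward by step — a suspension. (The same figure resolving upward would be a retardation.)

Suspension.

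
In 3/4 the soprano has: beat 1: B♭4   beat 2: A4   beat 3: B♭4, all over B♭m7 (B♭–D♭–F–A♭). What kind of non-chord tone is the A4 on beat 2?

Lower neighbor tone.

The harmony at that moment is B♭ minor seventh chord (B♭, D♭, F, A♭); A4 is not a chord tone.
It is approached by step down from B♭4 and left by step up to B♭4.
Step away and step back to the same note — a neighbor tone (lower neighbor).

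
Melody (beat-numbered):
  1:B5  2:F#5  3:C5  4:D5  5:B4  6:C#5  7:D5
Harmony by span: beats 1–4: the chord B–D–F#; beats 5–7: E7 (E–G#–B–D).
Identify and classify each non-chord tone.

C5 (beat 3) — appoggiatura; C#5 (beat 6) — passing tone.

The harmony at that moment is B minor triad (B, D, F#); C5 is not a chord tone.
It is approached by leap down from F#5 and left by step up to D5.
Leap in, step out — an appoggiatura.
The harmony at that moment is E dominant seventh chord (E, G#, B, D); C#5 is not a chord tone.
It is approached by step up from B4 and left by step up to D5.
Step in, step out in the same direction — a passing tone.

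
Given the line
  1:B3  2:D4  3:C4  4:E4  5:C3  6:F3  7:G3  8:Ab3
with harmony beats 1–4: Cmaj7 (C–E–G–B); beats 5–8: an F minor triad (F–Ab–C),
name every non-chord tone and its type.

The harmony at that moment is C major seventh chord (C, E, G, B); D4 is not a chord tone.
It is approached by leap up from B3 and left by step down to C4.
Leap in, step out — an appoggiatura.
The harmony at that moment is F minor triad (F, Ab, C); G3 is not a chord tone.
It is approached by step up from F3 and left by step up to Ab3.
Step in, step out in the same direction — a passing tone.

D4 (beat 2) — appoggiatura; G3 (beat 7) — passing tone.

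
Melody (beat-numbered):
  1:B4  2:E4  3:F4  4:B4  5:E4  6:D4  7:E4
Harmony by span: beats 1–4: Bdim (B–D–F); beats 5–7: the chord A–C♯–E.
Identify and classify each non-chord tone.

E4 (beat 2) — appoggiatura; D4 (beat 6) — neighbor tone.

The harmony at that moment is B diminished triad (B, D, F); E4 is not a chord tone.
It is approached by leap down from B4 and left by step up to F4.
Leap in, step out — an appoggiatura.
The harmony at that moment is A major triad (A, C♯, E); D4 is not a chord tone.
It is approached by step down from E4 and left by step up to E4.
Step away and step back to the same note — a neighbor tone (lower neighbor).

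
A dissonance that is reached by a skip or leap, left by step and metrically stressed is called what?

Appoggiatura.

Approach: by leap. Departure: by step. Metric position: strong.
Leap in, step out, in a metrically strong position — an appoggiatura. (It is the mirror image of the escape tone, which steps in and leaps out from a weak position.)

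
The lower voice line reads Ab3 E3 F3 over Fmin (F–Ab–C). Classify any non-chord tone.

E3 is an appoggiatura.

The harmony at that moment is F minor triad (F, Ab, C); E3 is not a chord tone.
It is approached by leap down from Ab3 and left by step up to F3.
Leap in, step out — an appoggiatura.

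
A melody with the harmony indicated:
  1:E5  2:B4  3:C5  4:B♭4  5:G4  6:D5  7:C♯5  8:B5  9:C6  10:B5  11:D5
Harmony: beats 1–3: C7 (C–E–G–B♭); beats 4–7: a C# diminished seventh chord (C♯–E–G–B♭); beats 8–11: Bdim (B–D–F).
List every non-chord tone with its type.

The harmony at that moment is C dominant seventh chord (C, E, G, B♭); B4 is not a chord tone.
It is approached by leap down from E5 and left by step up to C5.
Leap in, step out — an appoggiatura.
The harmony at that moment is C♯ diminished seventh chord (C♯, E, G, B♭); D5 is not a chord tone.
It is approached by leap up from G4 and left by step down to C♯5.
Leap in, step out — an appoggiatura.
The harmony at that moment is B diminished triad (B, D, F); C6 is not a chord tone.
It is approached by step up from B5 and left by step down to B5.
Step away and step back to the same note — a neighbor tone (upper neighbor).

B4 (beat 2) — appoggiatura; D5 (beat 6) — appoggiatura; C6 (beat 9) — neighbor tone.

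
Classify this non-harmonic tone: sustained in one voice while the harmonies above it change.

Approach: none. Departure: none — a single pitch is sustained while the chords change around it, passing through harmonies that do not contain it.
No melodic motion at all; the dissonance is created entirely by the moving harmonies against the stationary note — a pedal tone (pedal point).

Pedal tone.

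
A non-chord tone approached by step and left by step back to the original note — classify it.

Neighbor tone.

Approach: by step. Departure: by step in the opposite direction, back to the starting pitch.
Stepwise on both sides but reversing to return to the same chord tone — a neighbor tone. (Had it continued onward in the same direction it would be a passing tone instead.)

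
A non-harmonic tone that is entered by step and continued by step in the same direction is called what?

Approach: by step. Departure: by step, continuing in the same direction.
Stepwise on both sides with no change of direction means the note fills in the space between two different chord tones — a passing tone. (Had it turned back to its starting note it would be a neighbor tone instead.)

Passing tone.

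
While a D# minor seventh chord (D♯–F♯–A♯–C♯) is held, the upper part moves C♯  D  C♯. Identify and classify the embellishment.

The harmony at that moment is D♯ minor seventh chord (D♯, F♯, A♯, C♯); D is not a chord tone.
It is approached by step up from C♯ and left by step down to C♯.
Step away and step back to the same note — a neighbor tone (upper neighbor).

D is a neighbor tone.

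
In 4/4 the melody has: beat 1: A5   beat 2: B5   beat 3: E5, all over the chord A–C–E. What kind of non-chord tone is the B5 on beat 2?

The harmony at that moment is A minor triad (A, C, E); B5 is not a chord tone.
It is approached by step up from A5 and left by leap down to E5.
Step in, leap out, on a weak beat — an escape tone.

Escape tone.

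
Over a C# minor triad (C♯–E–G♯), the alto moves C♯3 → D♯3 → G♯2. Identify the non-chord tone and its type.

D♯3 is an escape tone.

The harmony at that moment is C♯ minor triad (C♯, E, G♯); D♯3 is not a chord tone.
It is approached by step up from C♯3 and left by leap down to G♯2.
Step in, leap out — an escape tone.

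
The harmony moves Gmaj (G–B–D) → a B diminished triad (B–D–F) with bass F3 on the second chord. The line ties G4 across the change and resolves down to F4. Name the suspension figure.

At the second chord the bass is F3. The suspended G4 lies a ninth above the bass; after resolving down by step to F4, the interval above the bass becomes an octave.
Suspension figures are named by those two intervals: 9–8.

9–8 suspension.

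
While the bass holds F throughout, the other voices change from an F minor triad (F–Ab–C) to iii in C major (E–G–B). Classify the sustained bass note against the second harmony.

The harmony at that moment is E minor triad (E, G, B); F is not a chord tone.
It is held over (the same pitch as the preceding F) and then sustained as the same pitch into the next harmony.
Sustained through a change of harmony — a pedal tone.

Pedal tone (pedal point).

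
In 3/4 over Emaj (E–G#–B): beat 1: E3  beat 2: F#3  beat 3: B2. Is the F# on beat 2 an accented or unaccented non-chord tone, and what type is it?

The harmony at that moment is E major triad (E, G#, B); F#3 is not a chord tone.
It is approached by step up from E3 and left by leap down to B2.
Step in, leap out — an escape tone.
It falls on a weak beat, so it is unaccented.

Unaccented escape tone.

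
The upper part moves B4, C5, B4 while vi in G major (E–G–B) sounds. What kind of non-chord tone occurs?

The harmony at that moment is E minor triad (E, G, B); C5 is not a chord tone.
It is approached by step up from B4 and left by step down to B4.
Step away and step back to the same note — a neighbor tone (upper neighbor).

C5 is a neighbor tone.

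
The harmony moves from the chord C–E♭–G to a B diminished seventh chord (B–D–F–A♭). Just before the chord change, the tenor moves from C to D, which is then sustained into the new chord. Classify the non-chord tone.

D is an anticipation.

The harmony at that moment is C minor triad (C, E♭, G); D is not a chord tone.
It is approached by step up from C and then sustained as the same pitch into the next harmony.
Arriving early and becoming a chord tone when the harmony changes — an anticipation.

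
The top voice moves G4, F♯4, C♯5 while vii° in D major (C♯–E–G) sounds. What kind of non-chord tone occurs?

F♯4 is an escape tone.

The harmony at that moment is C♯ diminished triad (C♯, E, G); F♯4 is not a chord tone.
It is approached by step down from G4 and left by leap up to C♯5.
Step in, leap out — an escape tone.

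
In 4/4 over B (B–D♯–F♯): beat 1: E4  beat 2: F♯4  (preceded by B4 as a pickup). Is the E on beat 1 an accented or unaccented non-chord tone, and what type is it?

The harmony at that moment is B major triad (B, D♯, F♯); E4 is not a chord tone.
It is approached by leap down from B4 and left by step up to F♯4.
Leap in, step out — an appoggiatura.
It falls on the downbeat, so it is accented.

Accented appoggiatura.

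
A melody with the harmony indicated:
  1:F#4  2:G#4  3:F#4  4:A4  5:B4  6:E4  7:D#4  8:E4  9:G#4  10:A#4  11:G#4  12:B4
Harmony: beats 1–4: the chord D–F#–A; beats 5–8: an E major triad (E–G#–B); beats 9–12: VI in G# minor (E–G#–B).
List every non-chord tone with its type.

G#4 (beat 2) — neighbor tone; D#4 (beat 7) — neighbor tone; A#4 (beat 10) — neighbor tone.

The harmony at that moment is D major triad (D, F#, A); G#4 is not a chord tone.
It is approached by step up from F#4 and left by step down to F#4.
Step away and step back to the same note — a neighbor tone (upper neighbor).
The harmony at that moment is E major triad (E, G#, B); D#4 is not a chord tone.
It is approached by step down from E4 and left by step up to E4.
Step away and step back to the same note — a neighbor tone (lower neighbor).
The harmony at that moment is E major triad (E, G#, B); A#4 is not a chord tone.
It is approached by step up from G#4 and left by step down to G#4.
Step away and step back to the same note — a neighbor tone (upper neighbor).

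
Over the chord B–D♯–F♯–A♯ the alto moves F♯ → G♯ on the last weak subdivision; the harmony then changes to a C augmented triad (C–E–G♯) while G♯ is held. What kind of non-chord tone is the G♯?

G♯ is an anticipation.

The harmony at that moment is B major seventh chord (B, D♯, F♯, A♯); G♯ is not a chord tone.
It is approached by step up from F♯ and then sustained as the same pitch into the next harmony.
Arriving early and becoming a chord tone when the harmony changes — an anticipation.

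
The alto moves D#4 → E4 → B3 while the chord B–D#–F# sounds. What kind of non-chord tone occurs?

E4 is an escape tone.

The harmony at that moment is B major triad (B, D#, F#); E4 is not a chord tone.
It is approached by step up from D#4 and left by leap down to B3.
Step in, leap out — an escape tone.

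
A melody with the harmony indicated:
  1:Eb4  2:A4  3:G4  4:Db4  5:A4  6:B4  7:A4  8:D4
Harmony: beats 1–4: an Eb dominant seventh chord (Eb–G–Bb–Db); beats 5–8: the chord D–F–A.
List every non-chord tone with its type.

A4 (beat 2) — appoggiatura; B4 (beat 6) — neighbor tone.

The harmony at that moment is Eb dominant seventh chord (Eb, G, Bb, Db); A4 is not a chord tone.
It is approached by leap up from Eb4 and left by step down to G4.
Leap in, step out — an appoggiatura.
The harmony at that moment is D minor triad (D, F, A); B4 is not a chord tone.
It is approached by step up from A4 and left by step down to A4.
Step away and step back to the same note — a neighbor tone (upper neighbor).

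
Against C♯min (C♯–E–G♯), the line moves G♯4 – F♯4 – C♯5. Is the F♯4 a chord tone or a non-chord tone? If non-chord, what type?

Non-chord tone — an escape tone.

The harmony at that moment is C♯ minor triad (C♯, E, G♯); F♯4 is not a chord tone.
It is approached by step down from G♯4 and left by leap up to C♯5.
Step in, leap out — an escape tone.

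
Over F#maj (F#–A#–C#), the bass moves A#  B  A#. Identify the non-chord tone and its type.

B is a neighbor tone.

The harmony at that moment is F# major triad (F#, A#, C#); B is not a chord tone.
It is approached by step up from A# and left by step down to A#.
Step away and step back to the same note — a neighbor tone (upper neighbor).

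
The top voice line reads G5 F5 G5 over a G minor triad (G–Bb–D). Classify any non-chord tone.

The harmony at that moment is G minor triad (G, Bb, D); F5 is not a chord tone.
It is approached by step down from G5 and left by step up to G5.
Step away and step back to the same note — a neighbor tone (lower neighbor).

F5 is a neighbor tone.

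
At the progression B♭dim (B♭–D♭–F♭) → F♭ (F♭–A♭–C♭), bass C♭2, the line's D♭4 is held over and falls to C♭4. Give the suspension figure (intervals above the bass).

At the second chord the bass is C♭2. The suspended D♭4 lies a ninth above the bass; after resolving down by step to C♭4, the interval above the bass becomes an octave.
Suspension figures are named by those two intervals: 9–8.

9–8 suspension.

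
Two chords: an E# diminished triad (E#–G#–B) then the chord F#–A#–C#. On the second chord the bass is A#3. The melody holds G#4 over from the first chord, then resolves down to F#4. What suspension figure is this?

7–6 suspension.

At the second chord the bass is A#3. The suspended G#4 lies a seventh above the bass; after resolving down by step to F#4, the interval above the bass becomes a sixth.
Suspension figures are named by those two intervals: 7–6.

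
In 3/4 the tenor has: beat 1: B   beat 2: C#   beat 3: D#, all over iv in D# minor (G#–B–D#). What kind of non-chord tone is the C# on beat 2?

The harmony at that moment is G# minor triad (G#, B, D#); C# is not a chord tone.
It is approached by step up from B and left by step up to D#.
Step in, step out in the same direction — a passing tone.

Passing tone.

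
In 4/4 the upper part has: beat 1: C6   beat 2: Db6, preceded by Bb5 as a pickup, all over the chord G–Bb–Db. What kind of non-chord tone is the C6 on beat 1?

The harmony at that moment is G diminished triad (G, Bb, Db); C6 is not a chord tone.
It is approached by step up from Bb5 and left by step up to Db6.
Step in, step out in the same direction — a passing tone.

Passing tone.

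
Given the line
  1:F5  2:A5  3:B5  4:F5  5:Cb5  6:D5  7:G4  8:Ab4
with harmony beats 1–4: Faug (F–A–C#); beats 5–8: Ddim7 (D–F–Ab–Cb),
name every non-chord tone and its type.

B5 (beat 3) — escape tone; G4 (beat 7) — appoggiatura.

The harmony at that moment is F augmented triad (F, A, C#); B5 is not a chord tone.
It is approached by step up from A5 and left by leap down to F5.
Step in, leap out — an escape tone.
The harmony at that moment is D diminished seventh chord (D, F, Ab, Cb); G4 is not a chord tone.
It is approached by leap down from D5 and left by step up to Ab4.
Leap in, step out — an appoggiatura.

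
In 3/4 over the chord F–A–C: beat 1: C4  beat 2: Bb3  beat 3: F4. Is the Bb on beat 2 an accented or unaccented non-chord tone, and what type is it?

Unaccented escape tone.

The harmony at that moment is F major triad (F, A, C); Bb3 is not a chord tone.
It is approached by step down from C4 and left by leap up to F4.
Step in, leap out — an escape tone.
It falls on a weak beat, so it is unaccented.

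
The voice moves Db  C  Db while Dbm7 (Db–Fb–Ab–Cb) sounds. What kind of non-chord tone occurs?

C is a neighbor tone.

The harmony at that moment is Db minor seventh chord (Db, Fb, Ab, Cb); C is not a chord tone.
It is approached by step down from Db and left by step up to Db.
Step away and step back to the same note — a neighbor tone (lower neighbor).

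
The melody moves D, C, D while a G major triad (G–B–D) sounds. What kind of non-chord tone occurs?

The harmony at that moment is G major triad (G, B, D); C is not a chord tone.
It is approached by step down from D and left by step up to D.
Step away and step back to the same note — a neighbor tone (lower neighbor).

C is a neighbor tone.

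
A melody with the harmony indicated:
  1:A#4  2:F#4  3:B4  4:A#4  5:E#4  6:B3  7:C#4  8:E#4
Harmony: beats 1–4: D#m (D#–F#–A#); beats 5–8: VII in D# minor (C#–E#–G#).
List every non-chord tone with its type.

The harmony at that moment is D# minor triad (D#, F#, A#); B4 is not a chord tone.
It is approached by leap up from F#4 and left by step down to A#4.
Leap in, step out — an appoggiatura.
The harmony at that moment is C# major triad (C#, E#, G#); B3 is not a chord tone.
It is approached by leap down from E#4 and left by step up to C#4.
Leap in, step out — an appoggiatura.

B4 (beat 3) — appoggiatura; B3 (beat 6) — appoggiatura.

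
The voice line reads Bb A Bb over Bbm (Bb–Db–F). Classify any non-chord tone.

A is a neighbor tone.

The harmony at that moment is Bb minor triad (Bb, Db, F); A is not a chord tone.
It is approached by step down from Bb and left by step up to Bb.
Step away and step back to the same note — a neighbor tone (lower neighbor).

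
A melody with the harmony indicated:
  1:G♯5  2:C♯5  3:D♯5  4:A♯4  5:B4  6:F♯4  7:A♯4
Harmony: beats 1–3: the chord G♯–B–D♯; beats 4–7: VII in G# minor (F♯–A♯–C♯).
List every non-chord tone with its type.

The harmony at that moment is G♯ minor triad (G♯, B, D♯); C♯5 is not a chord tone.
It is approached by leap down from G♯5 and left by step up to D♯5.
Leap in, step out — an appoggiatura.
The harmony at that moment is F♯ major triad (F♯, A♯, C♯); B4 is not a chord tone.
It is approached by step up from A♯4 and left by leap down to F♯4.
Step in, leap out — an escape tone.

C♯5 (beat 2) — appoggiatura; B4 (beat 5) — escape tone.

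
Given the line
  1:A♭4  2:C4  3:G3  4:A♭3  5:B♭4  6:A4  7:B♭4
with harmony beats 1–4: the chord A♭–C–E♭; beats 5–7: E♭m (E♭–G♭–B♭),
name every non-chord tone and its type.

G3 (beat 3) — appoggiatura; A4 (beat 6) — neighbor tone.

The harmony at that moment is A♭ major triad (A♭, C, E♭); G3 is not a chord tone.
It is approached by leap down from C4 and left by step up to A♭3.
Leap in, step out — an appoggiatura.
The harmony at that moment is E♭ minor triad (E♭, G♭, B♭); A4 is not a chord tone.
It is approached by step down from B♭4 and left by step up to B♭4.
Step away and step back to the same note — a neighbor tone (lower neighbor).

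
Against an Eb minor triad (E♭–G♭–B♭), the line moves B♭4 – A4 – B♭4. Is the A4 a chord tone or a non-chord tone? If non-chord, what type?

Non-chord tone — a neighbor tone.

The harmony at that moment is E♭ minor triad (E♭, G♭, B♭); A4 is not a chord tone.
It is approached by step down from B♭4 and left by step up to B♭4.
Step away and step back to the same note — a neighbor tone (lower neighbor).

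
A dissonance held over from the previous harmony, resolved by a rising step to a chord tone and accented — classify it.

Retardation.

Approach: by preparation — the pitch is first a chord tone, then held (tied or repeated) while the harmony changes under it. Departure: up by step. Metric position: strong.
A prepared dissonance that resolves upward by step — a retardation. (The same figure resolving downward would be a suspension.)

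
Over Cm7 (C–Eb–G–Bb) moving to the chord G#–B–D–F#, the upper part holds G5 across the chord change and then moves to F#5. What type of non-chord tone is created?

The harmony at that moment is G# half-diminished seventh chord (G#, B, D, F#); G5 is not a chord tone.
It is held over (the same pitch as the preceding G5) and left by step down to F#5.
Held over from the previous chord and resolving down by step — a suspension.

G5 is a suspension.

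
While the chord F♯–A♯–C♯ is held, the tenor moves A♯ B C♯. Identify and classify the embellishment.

The harmony at that moment is F♯ major triad (F♯, A♯, C♯); B is not a chord tone.
It is approached by step up from A♯ and left by step up to C♯.
Step in, step out in the same direction — a passing tone.

B is a passing tone.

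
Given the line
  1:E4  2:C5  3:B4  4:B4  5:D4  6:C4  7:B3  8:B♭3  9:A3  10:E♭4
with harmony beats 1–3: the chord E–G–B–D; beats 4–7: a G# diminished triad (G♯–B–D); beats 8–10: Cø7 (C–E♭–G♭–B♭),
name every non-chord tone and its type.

C5 (beat 2) — appoggiatura; C4 (beat 6) — passing tone; A3 (beat 9) — escape tone.

The harmony at that moment is E minor seventh chord (E, G, B, D); C5 is not a chord tone.
It is approached by leap up from E4 and left by step down to B4.
Leap in, step out — an appoggiatura.
The harmony at that moment is G♯ diminished triad (G♯, B, D); C4 is not a chord tone.
It is approached by step down from D4 and left by step down to B3.
Step in, step out in the same direction — a passing tone.
The harmony at that moment is C half-diminished seventh chord (C, E♭, G♭, B♭); A3 is not a chord tone.
It is approached by step down from B♭3 and left by leap up to E♭4.
Step in, leap out — an escape tone.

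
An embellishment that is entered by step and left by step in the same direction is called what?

Passing tone.

Approach: by step. Departure: by step, continuing in the same direction.
Stepwise on both sides with no change of direction means the note fills in the space between two different chord tones — a passing tone. (Had it turned back to its starting note it would be a neighbor tone instead.)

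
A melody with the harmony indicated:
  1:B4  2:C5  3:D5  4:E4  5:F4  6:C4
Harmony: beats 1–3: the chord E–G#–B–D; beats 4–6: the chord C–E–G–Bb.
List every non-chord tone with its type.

The harmony at that moment is E dominant seventh chord (E, G#, B, D); C5 is not a chord tone.
It is approached by step up from B4 and left by step up to D5.
Step in, step out in the same direction — a passing tone.
The harmony at that moment is C dominant seventh chord (C, E, G, Bb); F4 is not a chord tone.
It is approached by step up from E4 and left by leap down to C4.
Step in, leap out — an escape tone.

C5 (beat 2) — passing tone; F4 (beat 5) — escape tone.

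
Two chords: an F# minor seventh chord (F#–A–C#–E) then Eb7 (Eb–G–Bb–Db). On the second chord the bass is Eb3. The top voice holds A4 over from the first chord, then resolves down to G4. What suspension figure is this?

4–3 suspension.

At the second chord the bass is Eb3. The suspended A4 lies a fourth above the bass; after resolving down by step to G4, the interval above the bass becomes a third.
Suspension figures are named by those two intervals: 4–3.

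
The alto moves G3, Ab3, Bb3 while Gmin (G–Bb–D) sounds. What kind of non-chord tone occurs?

Ab3 is a passing tone.

The harmony at that moment is G minor triad (G, Bb, D); Ab3 is not a chord tone.
It is approached by step up from G3 and left by step up to Bb3.
Step in, step out in the same direction — a passing tone.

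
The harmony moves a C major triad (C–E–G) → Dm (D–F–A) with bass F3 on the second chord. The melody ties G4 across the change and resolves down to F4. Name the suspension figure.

At the second chord the bass is F3. The suspended G4 lies a ninth above the bass; after resolving down by step to F4, the interval above the bass becomes an octave.
Suspension figures are named by those two intervals: 9–8.

9–8 suspension.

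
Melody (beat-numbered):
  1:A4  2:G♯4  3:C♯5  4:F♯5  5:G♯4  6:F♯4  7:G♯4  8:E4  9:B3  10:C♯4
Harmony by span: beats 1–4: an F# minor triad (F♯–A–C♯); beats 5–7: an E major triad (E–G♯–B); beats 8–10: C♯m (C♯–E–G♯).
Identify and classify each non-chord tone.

The harmony at that moment is F♯ minor triad (F♯, A, C♯); G♯4 is not a chord tone.
It is approached by step down from A4 and left by leap up to C♯5.
Step in, leap out — an escape tone.
The harmony at that moment is E major triad (E, G♯, B); F♯4 is not a chord tone.
It is approached by step down from G♯4 and left by step up to G♯4.
Step away and step back to the same note — a neighbor tone (lower neighbor).
The harmony at that moment is C♯ minor triad (C♯, E, G♯); B3 is not a chord tone.
It is approached by leap down from E4 and left by step up to C♯4.
Leap in, step out — an appoggiatura.

G♯4 (beat 2) — escape tone; F♯4 (beat 6) — neighbor tone; B3 (beat 9) — appoggiatura.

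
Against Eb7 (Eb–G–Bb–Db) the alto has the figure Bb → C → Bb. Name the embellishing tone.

The harmony at that moment is Eb dominant seventh chord (Eb, G, Bb, Db); C is not a chord tone.
It is approached by step up from Bb and left by step down to Bb.
Step away and step back to the same note — a neighbor tone (upper neighbor).

C is a neighbor tone.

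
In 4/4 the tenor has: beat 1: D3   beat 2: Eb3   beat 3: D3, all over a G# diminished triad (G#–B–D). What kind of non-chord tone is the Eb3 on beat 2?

Upper neighbor tone.

The harmony at that moment is G# diminished triad (G#, B, D); Eb3 is not a chord tone.
It is approached by step up from D3 and left by step down to D3.
Step away and step back to the same note — a neighbor tone (upper neighbor).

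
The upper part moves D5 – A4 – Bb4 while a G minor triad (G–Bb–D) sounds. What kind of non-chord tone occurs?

The harmony at that moment is G minor triad (G, Bb, D); A4 is not a chord tone.
It is approached by leap down from D5 and left by step up to Bb4.
Leap in, step out — an appoggiatura.

A4 is an appoggiatura.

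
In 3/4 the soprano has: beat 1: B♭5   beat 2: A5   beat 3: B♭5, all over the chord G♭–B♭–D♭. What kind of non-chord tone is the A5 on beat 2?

The harmony at that moment is G♭ major triad (G♭, B♭, D♭); A5 is not a chord tone.
It is approached by step down from B♭5 and left by step up to B♭5.
Step away and step back to the same note — a neighbor tone (lower neighbor).

Lower neighbor tone.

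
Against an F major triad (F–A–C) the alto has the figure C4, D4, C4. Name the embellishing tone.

D4 is a neighbor tone.

The harmony at that moment is F major triad (F, A, C); D4 is not a chord tone.
It is approached by step up from C4 and left by step down to C4.
Step away and step back to the same note — a neighbor tone (upper neighbor).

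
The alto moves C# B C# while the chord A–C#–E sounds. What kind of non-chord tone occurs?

The harmony at that moment is A major triad (A, C#, E); B is not a chord tone.
It is approached by step down from C# and left by step up to C#.
Step away and step back to the same note — a neighbor tone (lower neighbor).

B is a neighbor tone.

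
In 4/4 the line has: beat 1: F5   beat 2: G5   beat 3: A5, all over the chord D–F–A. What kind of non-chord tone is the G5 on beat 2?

Passing tone.

The harmony at that moment is D minor triad (D, F, A); G5 is not a chord tone.
It is approached by step up from F5 and left by step up to A5.
Step in, step out in the same direction — a passing tone.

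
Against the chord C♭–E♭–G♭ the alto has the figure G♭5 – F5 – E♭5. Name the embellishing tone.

F5 is a passing tone.

The harmony at that moment is C♭ major triad (C♭, E♭, G♭); F5 is not a chord tone.
It is approached by step down from G♭5 and left by step down to E♭5.
Step in, step out in the same direction — a passing tone.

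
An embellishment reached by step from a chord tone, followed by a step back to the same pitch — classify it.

Neighbor tone.

Approach: by step. Departure: by step in the opposite direction, back to the starting pitch.
Stepwise on both sides but reversing to return to the same chord tone — a neighbor tone. (Had it continued onward in the same direction it would be a passing tone instead.)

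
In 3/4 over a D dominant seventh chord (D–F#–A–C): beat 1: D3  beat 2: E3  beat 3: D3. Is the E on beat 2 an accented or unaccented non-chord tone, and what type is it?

The harmony at that moment is D dominant seventh chord (D, F#, A, C); E3 is not a chord tone.
It is approached by step up from D3 and left by step down to D3.
Step away and step back to the same note — a neighbor tone (upper neighbor).
It falls on a weak beat, so it is unaccented.

Unaccented neighbor tone.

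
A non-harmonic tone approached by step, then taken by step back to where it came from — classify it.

Neighbor tone.

Approach: by step. Departure: by step in the opposite direction, back to the starting pitch.
Stepwise on both sides but reversing to return to the same chord tone — a neighbor tone. (Had it continued onward in the same direction it would be a passing tone instead.)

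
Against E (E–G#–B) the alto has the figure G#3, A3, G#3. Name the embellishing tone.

The harmony at that moment is E major triad (E, G#, B); A3 is not a chord tone.
It is approached by step up from G#3 and left by step down to G#3.
Step away and step back to the same note — a neighbor tone (upper neighbor).

A3 is a neighbor tone.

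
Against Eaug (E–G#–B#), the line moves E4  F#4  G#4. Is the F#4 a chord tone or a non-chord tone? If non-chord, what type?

The harmony at that moment is E augmented triad (E, G#, B#); F#4 is not a chord tone.
It is approached by step up from E4 and left by step up to G#4.
Step in, step out in the same direction — a passing tone.

Non-chord tone — a passing tone.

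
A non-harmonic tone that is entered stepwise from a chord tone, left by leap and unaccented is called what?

Approach: by step. Departure: by leap. Metric position: weak.
Step in, leap out, from a weak position — an escape tone (échappée). (It is the mirror image of the appoggiatura, which leaps in and steps out on a strong beat.)

Escape tone.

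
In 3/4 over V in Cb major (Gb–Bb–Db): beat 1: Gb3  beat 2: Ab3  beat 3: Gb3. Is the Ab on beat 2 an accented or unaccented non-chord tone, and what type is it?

The harmony at that moment is Gb major triad (Gb, Bb, Db); Ab3 is not a chord tone.
It is approached by step up from Gb3 and left by step down to Gb3.
Step away and step back to the same note — a neighbor tone (upper neighbor).
It falls on a weak beat, so it is unaccented.

Unaccented neighbor tone.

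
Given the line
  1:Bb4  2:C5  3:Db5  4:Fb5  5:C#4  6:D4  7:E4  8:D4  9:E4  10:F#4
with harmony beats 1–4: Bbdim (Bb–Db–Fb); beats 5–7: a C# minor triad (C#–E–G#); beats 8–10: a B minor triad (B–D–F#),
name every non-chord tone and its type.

C5 (beat 2) — passing tone; D4 (beat 6) — passing tone; E4 (beat 9) — passing tone.

The harmony at that moment is Bb diminished triad (Bb, Db, Fb); C5 is not a chord tone.
It is approached by step up from Bb4 and left by step up to Db5.
Step in, step out in the same direction — a passing tone.
The harmony at that moment is C# minor triad (C#, E, G#); D4 is not a chord tone.
It is approached by step up from C#4 and left by step up to E4.
Step in, step out in the same direction — a passing tone.
The harmony at that moment is B minor triad (B, D, F#); E4 is not a chord tone.
It is approached by step up from D4 and left by step up to F#4.
Step in, step out in the same direction — a passing tone.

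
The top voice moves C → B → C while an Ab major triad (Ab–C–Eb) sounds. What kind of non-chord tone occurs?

The harmony at that moment is Ab major triad (Ab, C, Eb); B is not a chord tone.
It is approached by step down from C and left by step up to C.
Step away and step back to the same note — a neighbor tone (lower neighbor).

B is a neighbor tone.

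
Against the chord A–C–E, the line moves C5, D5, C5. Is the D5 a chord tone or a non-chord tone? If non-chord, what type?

Non-chord tone — a neighbor tone.

The harmony at that moment is A minor triad (A, C, E); D5 is not a chord tone.
It is approached by step up from C5 and left by step down to C5.
Step away and step back to the same note — a neighbor tone (upper neighbor).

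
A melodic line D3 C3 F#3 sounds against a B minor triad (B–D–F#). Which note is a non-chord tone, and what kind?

C3 is an escape tone.

The harmony at that moment is B minor triad (B, D, F#); C3 is not a chord tone.
It is approached by step down from D3 and left by leap up to F#3.
Step in, leap out — an escape tone.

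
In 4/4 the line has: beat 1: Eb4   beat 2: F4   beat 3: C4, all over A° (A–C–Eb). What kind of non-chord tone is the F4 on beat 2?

The harmony at that moment is A diminished triad (A, C, Eb); F4 is not a chord tone.
It is approached by step up from Eb4 and left by leap down to C4.
Step in, leap out, on a weak beat — an escape tone.

Escape tone.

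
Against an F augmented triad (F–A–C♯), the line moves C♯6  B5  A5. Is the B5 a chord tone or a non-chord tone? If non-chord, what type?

Non-chord tone — a passing tone.

The harmony at that moment is F augmented triad (F, A, C♯); B5 is not a chord tone.
It is approached by step down from C♯6 and left by step down to A5.
Step in, step out in the same direction — a passing tone.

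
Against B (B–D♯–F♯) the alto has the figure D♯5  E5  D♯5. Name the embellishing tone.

The harmony at that moment is B major triad (B, D♯, F♯); E5 is not a chord tone.
It is approached by step up from D♯5 and left by step down to D♯5.
Step away and step back to the same note — a neighbor tone (upper neighbor).

E5 is a neighbor tone.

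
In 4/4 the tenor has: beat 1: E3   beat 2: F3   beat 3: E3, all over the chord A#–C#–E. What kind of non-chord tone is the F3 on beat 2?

The harmony at that moment is A# diminished triad (A#, C#, E); F3 is not a chord tone.
It is approached by step up from E3 and left by step down to E3.
Step away and step back to the same note — a neighbor tone (upper neighbor).

Upper neighbor tone.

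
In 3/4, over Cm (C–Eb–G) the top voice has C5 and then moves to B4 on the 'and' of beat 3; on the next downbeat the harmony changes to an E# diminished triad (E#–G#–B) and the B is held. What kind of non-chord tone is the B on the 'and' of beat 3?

Anticipation.

The harmony at that moment is C minor triad (C, Eb, G); B4 is not a chord tone.
It is approached by step down from C5 and then sustained as the same pitch into the next harmony.
Arriving early and becoming a chord tone when the harmony changes — an anticipation.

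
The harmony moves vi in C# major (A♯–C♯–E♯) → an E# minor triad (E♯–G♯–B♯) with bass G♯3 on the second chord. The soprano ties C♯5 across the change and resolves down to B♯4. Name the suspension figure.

4–3 suspension.

At the second chord the bass is G♯3. The suspended C♯5 lies a fourth above the bass; after resolving down by step to B♯4, the interval above the bass becomes a third.
Suspension figures are named by those two intervals: 4–3.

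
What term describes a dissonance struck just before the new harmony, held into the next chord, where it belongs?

Anticipation.

Approach: ahead of the chord change (typically by step), so it is dissonant against the current harmony. Departure: none — the same pitch is restated or held and is a chord tone of the new harmony.
Dissonant first, consonant once the harmony catches up: the note simply arrives early — an anticipation. (The reverse timing, consonant first and dissonant after the change, would be a suspension or retardation.)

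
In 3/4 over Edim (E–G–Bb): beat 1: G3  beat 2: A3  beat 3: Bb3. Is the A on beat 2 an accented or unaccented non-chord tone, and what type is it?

The harmony at that moment is E diminished triad (E, G, Bb); A3 is not a chord tone.
It is approached by step up from G3 and left by step up to Bb3.
Step in, step out in the same direction — a passing tone.
It falls on a weak beat, so it is unaccented.

Unaccented passing tone.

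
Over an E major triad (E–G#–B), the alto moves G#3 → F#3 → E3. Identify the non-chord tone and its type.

F#3 is a passing tone.

The harmony at that moment is E major triad (E, G#, B); F#3 is not a chord tone.
It is approached by step down from G#3 and left by step down to E3.
Step in, step out in the same direction — a passing tone.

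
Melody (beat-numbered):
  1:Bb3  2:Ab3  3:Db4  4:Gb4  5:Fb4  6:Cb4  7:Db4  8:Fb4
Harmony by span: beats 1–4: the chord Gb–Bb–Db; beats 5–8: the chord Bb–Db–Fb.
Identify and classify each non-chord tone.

The harmony at that moment is Gb major triad (Gb, Bb, Db); Ab3 is not a chord tone.
It is approached by step down from Bb3 and left by leap up to Db4.
Step in, leap out — an escape tone.
The harmony at that moment is Bb diminished triad (Bb, Db, Fb); Cb4 is not a chord tone.
It is approached by leap down from Fb4 and left by step up to Db4.
Leap in, step out — an appoggiatura.

Ab3 (beat 2) — escape tone; Cb4 (beat 6) — appoggiatura.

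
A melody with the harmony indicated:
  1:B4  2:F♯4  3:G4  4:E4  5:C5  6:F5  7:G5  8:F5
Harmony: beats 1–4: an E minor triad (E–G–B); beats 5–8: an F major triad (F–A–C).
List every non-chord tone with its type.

The harmony at that moment is E minor triad (E, G, B); F♯4 is not a chord tone.
It is approached by leap down from B4 and left by step up to G4.
Leap in, step out — an appoggiatura.
The harmony at that moment is F major triad (F, A, C); G5 is not a chord tone.
It is approached by step up from F5 and left by step down to F5.
Step away and step back to the same note — a neighbor tone (upper neighbor).

F♯4 (beat 2) — appoggiatura; G5 (beat 7) — neighbor tone.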